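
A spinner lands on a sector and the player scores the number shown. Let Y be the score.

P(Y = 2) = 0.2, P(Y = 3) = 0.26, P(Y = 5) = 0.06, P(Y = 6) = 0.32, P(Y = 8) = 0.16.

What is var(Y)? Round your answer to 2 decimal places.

4.50

E[Y] = (2)(0.2) + (3)(0.26) + (5)(0.06) + (6)(0.32) + (8)(0.16) = 4.68
E[Y²] = (2)²(0.2) + (3)²(0.26) + (5)²(0.06) + (6)²(0.32) + (8)²(0.16) = 26.4
var(Y) = E[Y²] − (E[Y])² = 26.4 − (4.68)² = 4.4976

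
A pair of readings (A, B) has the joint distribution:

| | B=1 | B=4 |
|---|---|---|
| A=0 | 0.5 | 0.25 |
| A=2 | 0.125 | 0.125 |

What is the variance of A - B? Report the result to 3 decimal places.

2.484

E[A] = 0.5,  E[B] = 2.125,  E[AB] = 1.25
V(A) = 1 − (0.5)² = 0.75;  V(B) = 6.625 − (2.125)² = 2.109375
Cov(A,B) = 1.25 − (0.5)(2.125) = 0.1875
V(A - B) = (1)²·0.75 + (-1)²·2.109375 + 2·(1)·(-1)·0.1875 = 2.484375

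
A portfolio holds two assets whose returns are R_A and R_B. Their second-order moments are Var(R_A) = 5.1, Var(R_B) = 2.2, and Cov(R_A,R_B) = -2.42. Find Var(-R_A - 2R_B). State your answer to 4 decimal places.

4.2200

Var(-R_A - 2R_B) = (-1)²·Var(R_A) + (-2)²·Var(R_B) + 2·(-1)·(-2)·Cov(R_A,R_B)
= 1·5.1 + 4·2.2 + 4·-2.42 = 4.22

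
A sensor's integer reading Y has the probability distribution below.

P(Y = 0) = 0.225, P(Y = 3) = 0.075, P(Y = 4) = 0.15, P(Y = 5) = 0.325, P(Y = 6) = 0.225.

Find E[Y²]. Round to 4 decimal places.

E[Y²] = (0)²(0.225) + (3)²(0.075) + (4)²(0.15) + (5)²(0.325) + (6)²(0.225) = 19.3

19.3000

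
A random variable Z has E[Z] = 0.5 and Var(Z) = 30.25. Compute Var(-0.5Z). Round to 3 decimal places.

Var(-0.5Z) = (-0.5)²·Var(Z) = 0.25·30.25 = 7.5625

7.563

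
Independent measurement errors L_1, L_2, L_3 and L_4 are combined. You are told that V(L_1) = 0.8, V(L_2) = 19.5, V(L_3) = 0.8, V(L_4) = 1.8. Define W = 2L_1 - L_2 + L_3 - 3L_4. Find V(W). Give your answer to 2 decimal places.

39.70

By independence, V(W) = (2)²V(L_1) + (-1)²V(L_2) + (1)²V(L_3) + (-3)²V(L_4)
= (2)²·0.8 + (-1)²·19.5 + (1)²·0.8 + (-3)²·1.8 = 39.7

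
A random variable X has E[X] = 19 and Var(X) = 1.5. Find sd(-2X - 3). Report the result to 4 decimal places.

2.4495

Var(-2X - 3) = (-2)²·1.5 = 6
sd(-2X - 3) = √6 ≈ 2.4495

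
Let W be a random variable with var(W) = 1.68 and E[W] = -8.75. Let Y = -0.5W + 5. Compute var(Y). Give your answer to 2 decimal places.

var(-0.5W + 5) = (-0.5)²·var(W) = 0.25·1.68 = 0.42

0.42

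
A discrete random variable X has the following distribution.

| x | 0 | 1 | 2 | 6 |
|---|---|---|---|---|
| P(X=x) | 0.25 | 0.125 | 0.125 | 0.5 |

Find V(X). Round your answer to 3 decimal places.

7.234

E[X] = (0)(0.25) + (1)(0.125) + (2)(0.125) + (6)(0.5) = 3.375
E[X²] = (0)²(0.25) + (1)²(0.125) + (2)²(0.125) + (6)²(0.5) = 18.625
V(X) = E[X²] − (E[X])² = 18.625 − (3.375)² = 7.234375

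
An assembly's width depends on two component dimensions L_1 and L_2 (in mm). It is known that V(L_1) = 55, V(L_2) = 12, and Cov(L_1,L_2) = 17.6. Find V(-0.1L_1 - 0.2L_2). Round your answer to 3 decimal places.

V(-0.1L_1 - 0.2L_2) = (-0.1)²·V(L_1) + (-0.2)²·V(L_2) + 2·(-0.1)·(-0.2)·Cov(L_1,L_2)
= 0.01·55 + 0.04·12 + 0.04·17.6 = 1.734

1.734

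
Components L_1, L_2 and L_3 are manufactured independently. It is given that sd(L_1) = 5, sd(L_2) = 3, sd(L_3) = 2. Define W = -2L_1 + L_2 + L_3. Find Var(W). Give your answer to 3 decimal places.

113.000

Var(L_1) = 25, Var(L_2) = 9, Var(L_3) = 4
By independence, Var(W) = (-2)²Var(L_1) + (1)²Var(L_2) + (1)²Var(L_3)
= (-2)²·25 + (1)²·9 + (1)²·4 = 113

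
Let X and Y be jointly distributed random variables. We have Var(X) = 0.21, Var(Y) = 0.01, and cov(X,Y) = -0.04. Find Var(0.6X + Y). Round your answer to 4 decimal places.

0.0376

Var(0.6X + Y) = (0.6)²·Var(X) + (1)²·Var(Y) + 2·(0.6)·(1)·cov(X,Y)
= 0.36·0.21 + 1·0.01 + 1.2·-0.04 = 0.0376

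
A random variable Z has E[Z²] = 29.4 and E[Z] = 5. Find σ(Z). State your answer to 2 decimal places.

2.10

Var(Z) = 29.4 − (5)² = 4.4
σ(Z) = √4.4 ≈ 2.10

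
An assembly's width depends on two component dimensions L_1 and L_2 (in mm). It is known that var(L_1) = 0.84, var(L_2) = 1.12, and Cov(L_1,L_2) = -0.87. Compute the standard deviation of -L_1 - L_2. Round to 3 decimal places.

var(-L_1 - L_2) = (-1)²·var(L_1) + (-1)²·var(L_2) + 2·(-1)·(-1)·Cov(L_1,L_2)
= 1·0.84 + 1·1.12 + 2·-0.87 = 0.22
σ(-L_1 - L_2) = √0.22 ≈ 0.469

0.469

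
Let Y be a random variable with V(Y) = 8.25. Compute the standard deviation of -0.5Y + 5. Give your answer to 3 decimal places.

V(-0.5Y + 5) = (-0.5)²·8.25 = 2.0625
SD(-0.5Y + 5) = √2.0625 ≈ 1.436

1.436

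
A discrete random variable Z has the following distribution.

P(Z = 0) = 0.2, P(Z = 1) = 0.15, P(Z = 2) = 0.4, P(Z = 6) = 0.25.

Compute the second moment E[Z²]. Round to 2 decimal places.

10.75

E[Z²] = (0)²(0.2) + (1)²(0.15) + (2)²(0.4) + (6)²(0.25) = 10.75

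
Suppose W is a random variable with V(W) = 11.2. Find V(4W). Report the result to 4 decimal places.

179.2000

V(4W) = (4)²·V(W) = 16·11.2 = 179.2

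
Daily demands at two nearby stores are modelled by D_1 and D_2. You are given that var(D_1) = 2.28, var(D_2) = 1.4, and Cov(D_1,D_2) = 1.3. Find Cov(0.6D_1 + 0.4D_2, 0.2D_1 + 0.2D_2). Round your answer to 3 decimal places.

Cov(0.6D_1 + 0.4D_2, 0.2D_1 + 0.2D_2) = (0.6)(0.2)var(D_1) + (0.4)(0.2)var(D_2) + [(0.6)(0.2) + (0.4)(0.2)]Cov(D_1,D_2)
= 0.12·2.28 + 0.08·1.4 + 0.2·1.3 = 0.6456

0.646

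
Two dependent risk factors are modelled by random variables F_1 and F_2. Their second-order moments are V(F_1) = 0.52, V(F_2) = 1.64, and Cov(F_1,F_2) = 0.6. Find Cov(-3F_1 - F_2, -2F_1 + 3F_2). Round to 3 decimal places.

Cov(-3F_1 - F_2, -2F_1 + 3F_2) = (-3)(-2)V(F_1) + (-1)(3)V(F_2) + [(-3)(3) + (-1)(-2)]Cov(F_1,F_2)
= 6·0.52 + -3·1.64 + -7·0.6 = -6

-6.000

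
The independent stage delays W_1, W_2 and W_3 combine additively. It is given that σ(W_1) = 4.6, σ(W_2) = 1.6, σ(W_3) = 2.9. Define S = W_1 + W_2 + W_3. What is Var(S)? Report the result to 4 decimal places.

32.1300

Var(W_1) = 21.16, Var(W_2) = 2.56, Var(W_3) = 8.41
By independence, Var(S) = (1)²Var(W_1) + (1)²Var(W_2) + (1)²Var(W_3)
= (1)²·21.16 + (1)²·2.56 + (1)²·8.41 = 32.13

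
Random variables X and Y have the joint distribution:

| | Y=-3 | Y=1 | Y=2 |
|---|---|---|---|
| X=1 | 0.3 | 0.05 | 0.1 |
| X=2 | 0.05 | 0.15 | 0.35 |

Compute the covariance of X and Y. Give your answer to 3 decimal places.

0.673

E[X] = 1.55,  E[Y] = 0.05
E[XY] = 0.75
Cov(X,Y) = E[XY] − E[X]E[Y] = 0.75 − (1.55)(0.05) = 0.6725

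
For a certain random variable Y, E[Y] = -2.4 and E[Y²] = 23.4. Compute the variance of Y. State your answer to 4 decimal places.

Var(Y) = 23.4 − (-2.4)² = 17.64

17.6400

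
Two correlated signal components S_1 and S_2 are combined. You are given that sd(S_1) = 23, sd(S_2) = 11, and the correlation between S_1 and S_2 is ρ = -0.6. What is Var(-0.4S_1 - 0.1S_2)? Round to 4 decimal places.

73.7060

Var(S_1) = (23)² = 529;  Var(S_2) = (11)² = 121
Cov(S_1,S_2) = ρ·sd(S_1)·sd(S_2) = -0.6·23·11 = -151.8
Var(-0.4S_1 - 0.1S_2) = (-0.4)²·Var(S_1) + (-0.1)²·Var(S_2) + 2·(-0.4)·(-0.1)·Cov(S_1,S_2)
= 0.16·529 + 0.01·121 + 0.08·-151.8 = 73.706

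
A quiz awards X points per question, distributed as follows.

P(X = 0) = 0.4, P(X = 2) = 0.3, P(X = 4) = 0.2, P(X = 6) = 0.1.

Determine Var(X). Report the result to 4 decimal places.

4.0000

E[X] = (0)(0.4) + (2)(0.3) + (4)(0.2) + (6)(0.1) = 2
E[X²] = (0)²(0.4) + (2)²(0.3) + (4)²(0.2) + (6)²(0.1) = 8
Var(X) = E[X²] − (E[X])² = 8 − (2)² = 4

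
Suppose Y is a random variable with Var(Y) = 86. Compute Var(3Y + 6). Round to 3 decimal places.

Var(3Y + 6) = (3)²·Var(Y) = 9·86 = 774

774.000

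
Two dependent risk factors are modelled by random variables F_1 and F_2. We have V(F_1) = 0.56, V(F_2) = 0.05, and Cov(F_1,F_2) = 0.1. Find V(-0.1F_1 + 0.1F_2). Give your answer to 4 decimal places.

0.0041

V(-0.1F_1 + 0.1F_2) = (-0.1)²·V(F_1) + (0.1)²·V(F_2) + 2·(-0.1)·(0.1)·Cov(F_1,F_2)
= 0.01·0.56 + 0.01·0.05 + -0.02·0.1 = 0.0041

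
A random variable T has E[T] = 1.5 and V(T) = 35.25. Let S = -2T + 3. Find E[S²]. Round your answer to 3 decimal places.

141.000

E[-2T + 3] = -2·1.5 + 3 = 0
V(-2T + 3) = (-2)²·35.25 = 141
E[S²] = V(S) + (E[S])² = 141 + (0)² = 141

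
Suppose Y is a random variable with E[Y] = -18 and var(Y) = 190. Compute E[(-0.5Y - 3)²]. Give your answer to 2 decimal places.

83.50

E[-0.5Y - 3] = -0.5·-18 − 3 = 6
var(-0.5Y - 3) = (-0.5)²·190 = 47.5
E[(-0.5Y - 3)²] = var((-0.5Y - 3)) + (E[(-0.5Y - 3)])² = 47.5 + (6)² = 83.5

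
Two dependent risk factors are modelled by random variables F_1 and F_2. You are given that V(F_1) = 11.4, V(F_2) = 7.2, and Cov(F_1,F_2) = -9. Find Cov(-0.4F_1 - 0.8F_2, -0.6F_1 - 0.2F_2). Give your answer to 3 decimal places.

Cov(-0.4F_1 - 0.8F_2, -0.6F_1 - 0.2F_2) = (-0.4)(-0.6)V(F_1) + (-0.8)(-0.2)V(F_2) + [(-0.4)(-0.2) + (-0.8)(-0.6)]Cov(F_1,F_2)
= 0.24·11.4 + 0.16·7.2 + 0.56·-9 = -1.152

-1.152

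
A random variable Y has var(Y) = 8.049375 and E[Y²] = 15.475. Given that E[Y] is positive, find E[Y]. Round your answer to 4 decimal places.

(E[Y])² = E[Y²] − var(Y) = 15.475 − 8.049375 = 7.425625
E[Y] = √7.425625 = 2.725

2.7250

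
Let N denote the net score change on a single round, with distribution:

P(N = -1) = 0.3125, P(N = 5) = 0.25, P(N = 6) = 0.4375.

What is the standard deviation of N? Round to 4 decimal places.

3.1018

E[N] = (-1)(0.3125) + (5)(0.25) + (6)(0.4375) = 3.5625
E[N²] = (-1)²(0.3125) + (5)²(0.25) + (6)²(0.4375) = 22.3125
Var(N) = E[N²] − (E[N])² = 22.3125 − (3.5625)² = 9.62109375
sd(N) = √9.62109375 ≈ 3.1018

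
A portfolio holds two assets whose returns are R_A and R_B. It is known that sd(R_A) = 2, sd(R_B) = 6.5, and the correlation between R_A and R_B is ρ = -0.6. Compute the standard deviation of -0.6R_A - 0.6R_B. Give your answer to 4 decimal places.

3.3217

var(R_A) = (2)² = 4;  var(R_B) = (6.5)² = 42.25
Cov(R_A,R_B) = ρ·sd(R_A)·sd(R_B) = -0.6·2·6.5 = -7.8
var(-0.6R_A - 0.6R_B) = (-0.6)²·var(R_A) + (-0.6)²·var(R_B) + 2·(-0.6)·(-0.6)·Cov(R_A,R_B)
= 0.36·4 + 0.36·42.25 + 0.72·-7.8 = 11.034
sd(-0.6R_A - 0.6R_B) = √11.034 ≈ 3.3217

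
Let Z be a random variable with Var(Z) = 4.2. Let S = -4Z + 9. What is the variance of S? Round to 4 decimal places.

Var(-4Z + 9) = (-4)²·Var(Z) = 16·4.2 = 67.2

67.2000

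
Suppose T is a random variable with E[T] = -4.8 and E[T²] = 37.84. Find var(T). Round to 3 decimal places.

14.800

var(T) = 37.84 − (-4.8)² = 14.8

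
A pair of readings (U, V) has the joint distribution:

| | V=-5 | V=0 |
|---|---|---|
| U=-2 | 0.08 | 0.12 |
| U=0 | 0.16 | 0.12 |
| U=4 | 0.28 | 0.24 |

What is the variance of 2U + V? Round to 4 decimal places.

29.7024

E[U] = 1.68,  E[V] = -2.6,  E[UV] = -4.8
Var(U) = 9.12 − (1.68)² = 6.2976;  Var(V) = 13 − (-2.6)² = 6.24
cov(U,V) = -4.8 − (1.68)(-2.6) = -0.432
Var(2U + V) = (2)²·6.2976 + (1)²·6.24 + 2·(2)·(1)·-0.432 = 29.7024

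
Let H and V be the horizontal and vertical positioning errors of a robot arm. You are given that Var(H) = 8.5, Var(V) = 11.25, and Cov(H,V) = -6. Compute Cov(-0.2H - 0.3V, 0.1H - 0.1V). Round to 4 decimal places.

0.2275

Cov(-0.2H - 0.3V, 0.1H - 0.1V) = (-0.2)(0.1)Var(H) + (-0.3)(-0.1)Var(V) + [(-0.2)(-0.1) + (-0.3)(0.1)]Cov(H,V)
= -0.02·8.5 + 0.03·11.25 + -0.01·-6 = 0.2275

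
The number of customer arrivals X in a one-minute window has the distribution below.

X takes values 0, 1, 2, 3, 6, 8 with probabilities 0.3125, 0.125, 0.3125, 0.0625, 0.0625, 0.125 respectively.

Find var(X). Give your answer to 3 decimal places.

6.840

E[X] = (0)(0.3125) + (1)(0.125) + (2)(0.3125) + (3)(0.0625) + (6)(0.0625) + (8)(0.125) = 2.3125
E[X²] = (0)²(0.3125) + (1)²(0.125) + (2)²(0.3125) + (3)²(0.0625) + (6)²(0.0625) + (8)²(0.125) = 12.1875
var(X) = E[X²] − (E[X])² = 12.1875 − (2.3125)² = 6.83984375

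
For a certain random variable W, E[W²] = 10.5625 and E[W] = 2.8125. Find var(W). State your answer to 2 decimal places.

2.65

var(W) = 10.5625 − (2.8125)² = 2.65234375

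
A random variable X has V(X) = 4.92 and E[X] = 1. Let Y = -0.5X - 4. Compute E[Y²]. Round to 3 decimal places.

21.480

E[-0.5X - 4] = -0.5·1 − 4 = -4.5
V(-0.5X - 4) = (-0.5)²·4.92 = 1.23
E[Y²] = V(Y) + (E[Y])² = 1.23 + (-4.5)² = 21.48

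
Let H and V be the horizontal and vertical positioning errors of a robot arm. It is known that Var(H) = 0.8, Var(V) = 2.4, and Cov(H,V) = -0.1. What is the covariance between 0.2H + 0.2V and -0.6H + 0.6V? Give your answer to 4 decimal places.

Cov(0.2H + 0.2V, -0.6H + 0.6V) = (0.2)(-0.6)Var(H) + (0.2)(0.6)Var(V) + [(0.2)(0.6) + (0.2)(-0.6)]Cov(H,V)
= -0.12·0.8 + 0.12·2.4 + 0·-0.1 = 0.192

0.1920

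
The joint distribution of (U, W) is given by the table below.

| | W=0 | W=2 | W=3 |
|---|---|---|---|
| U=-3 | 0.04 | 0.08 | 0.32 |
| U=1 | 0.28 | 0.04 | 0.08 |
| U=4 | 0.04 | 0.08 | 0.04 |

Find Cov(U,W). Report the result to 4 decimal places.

-1.4384

E[U] = -0.28,  E[W] = 1.72
E[UW] = -1.92
Cov(U,W) = E[UW] − E[U]E[W] = -1.92 − (-0.28)(1.72) = -1.4384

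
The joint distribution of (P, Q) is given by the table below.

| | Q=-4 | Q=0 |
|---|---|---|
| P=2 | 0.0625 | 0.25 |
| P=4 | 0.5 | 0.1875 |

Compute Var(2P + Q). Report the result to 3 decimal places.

3.750

E[P] = 3.375,  E[Q] = -2.25,  E[PQ] = -8.5
Var(P) = 12.25 − (3.375)² = 0.859375;  Var(Q) = 9 − (-2.25)² = 3.9375
Cov(P,Q) = -8.5 − (3.375)(-2.25) = -0.90625
Var(2P + Q) = (2)²·0.859375 + (1)²·3.9375 + 2·(2)·(1)·-0.90625 = 3.75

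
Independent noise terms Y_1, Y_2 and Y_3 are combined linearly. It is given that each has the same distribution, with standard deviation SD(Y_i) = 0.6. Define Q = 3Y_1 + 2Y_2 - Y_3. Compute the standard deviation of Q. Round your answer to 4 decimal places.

var(Y_i) = (0.6)² = 0.36
By independence, var(Q) = (3)²var(Y_1) + (2)²var(Y_2) + (-1)²var(Y_3)
= (3)²·0.36 + (2)²·0.36 + (-1)²·0.36 = 5.04
SD(Q) = √5.04 ≈ 2.2450

2.2450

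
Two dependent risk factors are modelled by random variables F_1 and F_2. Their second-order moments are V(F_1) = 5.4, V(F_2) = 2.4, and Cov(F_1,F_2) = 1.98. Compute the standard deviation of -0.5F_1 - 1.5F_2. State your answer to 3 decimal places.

V(-0.5F_1 - 1.5F_2) = (-0.5)²·V(F_1) + (-1.5)²·V(F_2) + 2·(-0.5)·(-1.5)·Cov(F_1,F_2)
= 0.25·5.4 + 2.25·2.4 + 1.5·1.98 = 9.72
SD(-0.5F_1 - 1.5F_2) = √9.72 ≈ 3.118

3.118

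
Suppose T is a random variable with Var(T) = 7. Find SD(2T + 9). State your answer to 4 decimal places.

Var(2T + 9) = (2)²·7 = 28
SD(2T + 9) = √28 ≈ 5.2915

5.2915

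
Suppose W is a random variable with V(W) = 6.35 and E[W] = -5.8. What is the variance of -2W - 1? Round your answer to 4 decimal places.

25.4000

V(-2W - 1) = (-2)²·V(W) = 4·6.35 = 25.4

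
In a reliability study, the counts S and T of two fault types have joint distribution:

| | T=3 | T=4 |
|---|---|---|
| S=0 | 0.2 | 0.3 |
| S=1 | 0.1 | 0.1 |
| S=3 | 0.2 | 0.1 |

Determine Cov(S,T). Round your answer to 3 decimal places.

E[S] = 1.1,  E[T] = 3.5
E[ST] = 3.7
Cov(S,T) = E[ST] − E[S]E[T] = 3.7 − (1.1)(3.5) = -0.15

-0.150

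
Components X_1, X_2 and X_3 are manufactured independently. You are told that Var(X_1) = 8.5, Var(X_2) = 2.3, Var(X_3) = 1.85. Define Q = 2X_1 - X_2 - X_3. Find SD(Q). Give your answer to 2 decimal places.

6.18

By independence, Var(Q) = (2)²Var(X_1) + (-1)²Var(X_2) + (-1)²Var(X_3)
= (2)²·8.5 + (-1)²·2.3 + (-1)²·1.85 = 38.15
SD(Q) = √38.15 ≈ 6.18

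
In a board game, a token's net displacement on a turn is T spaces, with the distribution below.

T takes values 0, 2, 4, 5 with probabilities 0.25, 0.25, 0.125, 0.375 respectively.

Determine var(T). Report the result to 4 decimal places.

4.1094

E[T] = (0)(0.25) + (2)(0.25) + (4)(0.125) + (5)(0.375) = 2.875
E[T²] = (0)²(0.25) + (2)²(0.25) + (4)²(0.125) + (5)²(0.375) = 12.375
var(T) = E[T²] − (E[T])² = 12.375 − (2.875)² = 4.109375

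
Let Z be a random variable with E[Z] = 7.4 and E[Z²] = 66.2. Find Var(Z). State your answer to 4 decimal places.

11.4400

Var(Z) = 66.2 − (7.4)² = 11.44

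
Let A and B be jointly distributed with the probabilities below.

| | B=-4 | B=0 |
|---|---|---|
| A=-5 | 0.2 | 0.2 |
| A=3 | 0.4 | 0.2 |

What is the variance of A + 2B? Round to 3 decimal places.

25.600

E[A] = -0.2,  E[B] = -2.4,  E[AB] = -0.8
Var(A) = 15.4 − (-0.2)² = 15.36;  Var(B) = 9.6 − (-2.4)² = 3.84
cov(A,B) = -0.8 − (-0.2)(-2.4) = -1.28
Var(A + 2B) = (1)²·15.36 + (2)²·3.84 + 2·(1)·(2)·-1.28 = 25.6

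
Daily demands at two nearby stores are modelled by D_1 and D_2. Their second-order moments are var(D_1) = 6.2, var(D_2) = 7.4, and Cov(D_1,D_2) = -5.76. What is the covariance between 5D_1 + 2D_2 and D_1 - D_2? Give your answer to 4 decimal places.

33.4800

Cov(5D_1 + 2D_2, D_1 - D_2) = (5)(1)var(D_1) + (2)(-1)var(D_2) + [(5)(-1) + (2)(1)]Cov(D_1,D_2)
= 5·6.2 + -2·7.4 + -3·-5.76 = 33.48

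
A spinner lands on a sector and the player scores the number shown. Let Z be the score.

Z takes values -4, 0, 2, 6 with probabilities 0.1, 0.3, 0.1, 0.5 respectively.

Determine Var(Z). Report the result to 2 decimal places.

12.16

E[Z] = (-4)(0.1) + (0)(0.3) + (2)(0.1) + (6)(0.5) = 2.8
E[Z²] = (-4)²(0.1) + (0)²(0.3) + (2)²(0.1) + (6)²(0.5) = 20
Var(Z) = E[Z²] − (E[Z])² = 20 − (2.8)² = 12.16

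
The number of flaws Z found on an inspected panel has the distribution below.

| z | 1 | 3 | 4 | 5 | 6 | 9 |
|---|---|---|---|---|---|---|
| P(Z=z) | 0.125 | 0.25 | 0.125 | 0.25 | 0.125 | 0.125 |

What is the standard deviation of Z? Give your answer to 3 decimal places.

2.236

E[Z] = (1)(0.125) + (3)(0.25) + (4)(0.125) + (5)(0.25) + (6)(0.125) + (9)(0.125) = 4.5
E[Z²] = (1)²(0.125) + (3)²(0.25) + (4)²(0.125) + (5)²(0.25) + (6)²(0.125) + (9)²(0.125) = 25.25
Var(Z) = E[Z²] − (E[Z])² = 25.25 − (4.5)² = 5
σ(Z) = √5 ≈ 2.236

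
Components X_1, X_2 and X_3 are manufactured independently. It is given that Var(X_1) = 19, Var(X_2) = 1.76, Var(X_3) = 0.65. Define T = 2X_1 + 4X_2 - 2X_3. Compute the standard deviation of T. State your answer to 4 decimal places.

10.3325

By independence, Var(T) = (2)²Var(X_1) + (4)²Var(X_2) + (-2)²Var(X_3)
= (2)²·19 + (4)²·1.76 + (-2)²·0.65 = 106.76
SD(T) = √106.76 ≈ 10.3325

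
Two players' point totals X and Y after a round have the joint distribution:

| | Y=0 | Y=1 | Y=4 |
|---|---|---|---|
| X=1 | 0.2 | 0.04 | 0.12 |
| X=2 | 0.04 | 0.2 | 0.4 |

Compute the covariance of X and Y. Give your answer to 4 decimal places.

E[X] = 1.64,  E[Y] = 2.32
E[XY] = 4.12
cov(X,Y) = E[XY] − E[X]E[Y] = 4.12 − (1.64)(2.32) = 0.3152

0.3152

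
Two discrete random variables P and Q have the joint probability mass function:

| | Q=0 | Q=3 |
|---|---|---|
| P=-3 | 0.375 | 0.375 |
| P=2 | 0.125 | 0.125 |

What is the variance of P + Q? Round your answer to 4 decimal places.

E[P] = -1.75,  E[Q] = 1.5,  E[PQ] = -2.625
V(P) = 7.75 − (-1.75)² = 4.6875;  V(Q) = 4.5 − (1.5)² = 2.25
Cov(P,Q) = -2.625 − (-1.75)(1.5) = 0
V(P + Q) = (1)²·4.6875 + (1)²·2.25 + 2·(1)·(1)·0 = 6.9375

6.9375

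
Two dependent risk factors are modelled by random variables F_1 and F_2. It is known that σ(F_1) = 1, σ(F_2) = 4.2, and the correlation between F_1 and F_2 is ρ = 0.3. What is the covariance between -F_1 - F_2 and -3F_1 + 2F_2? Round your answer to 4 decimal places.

V(F_1) = (1)² = 1;  V(F_2) = (4.2)² = 17.64
cov(F_1,F_2) = ρ·σ(F_1)·σ(F_2) = 0.3·1·4.2 = 1.26
cov(-F_1 - F_2, -3F_1 + 2F_2) = (-1)(-3)V(F_1) + (-1)(2)V(F_2) + [(-1)(2) + (-1)(-3)]cov(F_1,F_2)
= 3·1 + -2·17.64 + 1·1.26 = -31.02

-31.0200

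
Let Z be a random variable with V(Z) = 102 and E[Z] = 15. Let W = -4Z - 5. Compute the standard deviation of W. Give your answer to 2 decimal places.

V(-4Z - 5) = (-4)²·102 = 1632
SD(W) = √1632 ≈ 40.40

40.40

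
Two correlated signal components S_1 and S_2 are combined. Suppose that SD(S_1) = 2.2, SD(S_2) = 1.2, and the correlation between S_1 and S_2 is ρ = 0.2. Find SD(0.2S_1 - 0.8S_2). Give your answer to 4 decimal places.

0.9727

V(S_1) = (2.2)² = 4.84;  V(S_2) = (1.2)² = 1.44
cov(S_1,S_2) = ρ·SD(S_1)·SD(S_2) = 0.2·2.2·1.2 = 0.528
V(0.2S_1 - 0.8S_2) = (0.2)²·V(S_1) + (-0.8)²·V(S_2) + 2·(0.2)·(-0.8)·cov(S_1,S_2)
= 0.04·4.84 + 0.64·1.44 + -0.32·0.528 = 0.94624
SD(0.2S_1 - 0.8S_2) = √0.94624 ≈ 0.9727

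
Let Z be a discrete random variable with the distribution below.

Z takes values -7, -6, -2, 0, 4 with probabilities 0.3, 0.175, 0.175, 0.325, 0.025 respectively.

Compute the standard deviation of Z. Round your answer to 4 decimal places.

3.2465

E[Z] = (-7)(0.3) + (-6)(0.175) + (-2)(0.175) + (0)(0.325) + (4)(0.025) = -3.4
E[Z²] = (-7)²(0.3) + (-6)²(0.175) + (-2)²(0.175) + (0)²(0.325) + (4)²(0.025) = 22.1
var(Z) = E[Z²] − (E[Z])² = 22.1 − (-3.4)² = 10.54
SD(Z) = √10.54 ≈ 3.2465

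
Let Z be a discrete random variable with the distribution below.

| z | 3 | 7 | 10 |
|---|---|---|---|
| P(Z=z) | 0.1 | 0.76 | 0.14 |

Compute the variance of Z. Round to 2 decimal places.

E[Z] = (3)(0.1) + (7)(0.76) + (10)(0.14) = 7.02
E[Z²] = (3)²(0.1) + (7)²(0.76) + (10)²(0.14) = 52.14
V(Z) = E[Z²] − (E[Z])² = 52.14 − (7.02)² = 2.8596

2.86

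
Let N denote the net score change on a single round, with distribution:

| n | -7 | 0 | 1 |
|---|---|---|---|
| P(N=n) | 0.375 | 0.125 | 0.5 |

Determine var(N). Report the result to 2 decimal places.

14.36

E[N] = (-7)(0.375) + (0)(0.125) + (1)(0.5) = -2.125
E[N²] = (-7)²(0.375) + (0)²(0.125) + (1)²(0.5) = 18.875
var(N) = E[N²] − (E[N])² = 18.875 − (-2.125)² = 14.359375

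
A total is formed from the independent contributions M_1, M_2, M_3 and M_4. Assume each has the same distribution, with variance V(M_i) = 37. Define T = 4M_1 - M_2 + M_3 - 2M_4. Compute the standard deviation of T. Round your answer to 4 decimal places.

28.5307

By independence, V(T) = (4)²V(M_1) + (-1)²V(M_2) + (1)²V(M_3) + (-2)²V(M_4)
= (4)²·37 + (-1)²·37 + (1)²·37 + (-2)²·37 = 814
sd(T) = √814 ≈ 28.5307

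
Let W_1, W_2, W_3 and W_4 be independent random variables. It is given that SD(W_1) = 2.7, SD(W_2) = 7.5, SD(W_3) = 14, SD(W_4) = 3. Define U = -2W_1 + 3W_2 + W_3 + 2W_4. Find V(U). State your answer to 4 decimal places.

767.4100

V(W_1) = 7.29, V(W_2) = 56.25, V(W_3) = 196, V(W_4) = 9
By independence, V(U) = (-2)²V(W_1) + (3)²V(W_2) + (1)²V(W_3) + (2)²V(W_4)
= (-2)²·7.29 + (3)²·56.25 + (1)²·196 + (2)²·9 = 767.41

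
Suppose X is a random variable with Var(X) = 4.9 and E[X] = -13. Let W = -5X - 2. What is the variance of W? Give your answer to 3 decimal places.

122.500

Var(-5X - 2) = (-5)²·Var(X) = 25·4.9 = 122.5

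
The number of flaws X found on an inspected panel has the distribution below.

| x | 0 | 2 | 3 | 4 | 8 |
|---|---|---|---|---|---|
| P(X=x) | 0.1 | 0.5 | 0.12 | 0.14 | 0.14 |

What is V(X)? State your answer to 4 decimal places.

E[X] = (0)(0.1) + (2)(0.5) + (3)(0.12) + (4)(0.14) + (8)(0.14) = 3.04
E[X²] = (0)²(0.1) + (2)²(0.5) + (3)²(0.12) + (4)²(0.14) + (8)²(0.14) = 14.28
V(X) = E[X²] − (E[X])² = 14.28 − (3.04)² = 5.0384

5.0384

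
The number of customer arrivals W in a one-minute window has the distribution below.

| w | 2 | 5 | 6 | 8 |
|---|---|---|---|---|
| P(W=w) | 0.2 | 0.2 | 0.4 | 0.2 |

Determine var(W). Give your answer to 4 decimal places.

E[W] = (2)(0.2) + (5)(0.2) + (6)(0.4) + (8)(0.2) = 5.4
E[W²] = (2)²(0.2) + (5)²(0.2) + (6)²(0.4) + (8)²(0.2) = 33
var(W) = E[W²] − (E[W])² = 33 − (5.4)² = 3.84

3.8400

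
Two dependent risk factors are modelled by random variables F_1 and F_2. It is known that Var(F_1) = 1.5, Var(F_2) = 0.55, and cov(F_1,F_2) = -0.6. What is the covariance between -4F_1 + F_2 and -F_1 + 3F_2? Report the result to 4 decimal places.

cov(-4F_1 + F_2, -F_1 + 3F_2) = (-4)(-1)Var(F_1) + (1)(3)Var(F_2) + [(-4)(3) + (1)(-1)]cov(F_1,F_2)
= 4·1.5 + 3·0.55 + -13·-0.6 = 15.45

15.4500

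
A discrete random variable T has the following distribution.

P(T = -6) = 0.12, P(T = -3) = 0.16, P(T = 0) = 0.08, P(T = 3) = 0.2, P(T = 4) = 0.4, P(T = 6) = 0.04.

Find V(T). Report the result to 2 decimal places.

13.86

E[T] = (-6)(0.12) + (-3)(0.16) + (0)(0.08) + (3)(0.2) + (4)(0.4) + (6)(0.04) = 1.24
E[T²] = (-6)²(0.12) + (-3)²(0.16) + (0)²(0.08) + (3)²(0.2) + (4)²(0.4) + (6)²(0.04) = 15.4
V(T) = E[T²] − (E[T])² = 15.4 − (1.24)² = 13.8624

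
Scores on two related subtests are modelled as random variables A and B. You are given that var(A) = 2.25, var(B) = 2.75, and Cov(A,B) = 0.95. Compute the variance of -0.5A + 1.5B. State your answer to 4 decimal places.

var(-0.5A + 1.5B) = (-0.5)²·var(A) + (1.5)²·var(B) + 2·(-0.5)·(1.5)·Cov(A,B)
= 0.25·2.25 + 2.25·2.75 + -1.5·0.95 = 5.325

5.3250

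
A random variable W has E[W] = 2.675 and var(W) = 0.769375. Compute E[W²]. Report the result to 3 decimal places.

7.925

E[W²] = var(W) + (E[W])² = 0.769375 + (2.675)² = 7.925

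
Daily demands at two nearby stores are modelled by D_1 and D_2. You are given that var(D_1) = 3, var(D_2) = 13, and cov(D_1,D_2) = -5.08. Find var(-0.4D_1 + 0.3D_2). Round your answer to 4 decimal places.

var(-0.4D_1 + 0.3D_2) = (-0.4)²·var(D_1) + (0.3)²·var(D_2) + 2·(-0.4)·(0.3)·cov(D_1,D_2)
= 0.16·3 + 0.09·13 + -0.24·-5.08 = 2.8692

2.8692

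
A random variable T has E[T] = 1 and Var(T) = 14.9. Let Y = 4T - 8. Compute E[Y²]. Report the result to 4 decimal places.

254.4000

E[4T - 8] = 4·1 − 8 = -4
Var(4T - 8) = (4)²·14.9 = 238.4
E[Y²] = Var(Y) + (E[Y])² = 238.4 + (-4)² = 254.4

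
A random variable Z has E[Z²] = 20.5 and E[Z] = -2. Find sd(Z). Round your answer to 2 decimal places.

4.06

V(Z) = 20.5 − (-2)² = 16.5
sd(Z) = √16.5 ≈ 4.06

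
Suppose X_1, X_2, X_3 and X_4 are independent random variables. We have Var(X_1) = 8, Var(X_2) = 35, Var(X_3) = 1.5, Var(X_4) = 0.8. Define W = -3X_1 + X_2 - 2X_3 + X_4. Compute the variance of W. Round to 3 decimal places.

113.800

By independence, Var(W) = (-3)²Var(X_1) + (1)²Var(X_2) + (-2)²Var(X_3) + (1)²Var(X_4)
= (-3)²·8 + (1)²·35 + (-2)²·1.5 + (1)²·0.8 = 113.8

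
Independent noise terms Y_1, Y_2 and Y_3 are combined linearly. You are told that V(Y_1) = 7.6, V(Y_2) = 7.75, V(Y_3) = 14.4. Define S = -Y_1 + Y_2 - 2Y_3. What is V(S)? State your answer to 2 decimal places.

By independence, V(S) = (-1)²V(Y_1) + (1)²V(Y_2) + (-2)²V(Y_3)
= (-1)²·7.6 + (1)²·7.75 + (-2)²·14.4 = 72.95

72.95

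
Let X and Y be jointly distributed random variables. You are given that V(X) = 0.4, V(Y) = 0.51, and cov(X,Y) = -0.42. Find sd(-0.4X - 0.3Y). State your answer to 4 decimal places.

V(-0.4X - 0.3Y) = (-0.4)²·V(X) + (-0.3)²·V(Y) + 2·(-0.4)·(-0.3)·cov(X,Y)
= 0.16·0.4 + 0.09·0.51 + 0.24·-0.42 = 0.0091
sd(-0.4X - 0.3Y) = √0.0091 ≈ 0.0954

0.0954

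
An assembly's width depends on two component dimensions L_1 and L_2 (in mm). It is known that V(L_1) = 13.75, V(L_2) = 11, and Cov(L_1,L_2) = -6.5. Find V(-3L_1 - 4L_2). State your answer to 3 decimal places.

V(-3L_1 - 4L_2) = (-3)²·V(L_1) + (-4)²·V(L_2) + 2·(-3)·(-4)·Cov(L_1,L_2)
= 9·13.75 + 16·11 + 24·-6.5 = 143.75

143.750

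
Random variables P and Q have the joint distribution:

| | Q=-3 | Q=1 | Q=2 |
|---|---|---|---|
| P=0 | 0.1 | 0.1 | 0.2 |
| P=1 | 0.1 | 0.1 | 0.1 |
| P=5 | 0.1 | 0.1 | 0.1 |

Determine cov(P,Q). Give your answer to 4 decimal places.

E[P] = 1.8,  E[Q] = 0.2
E[PQ] = 0
cov(P,Q) = E[PQ] − E[P]E[Q] = 0 − (1.8)(0.2) = -0.36

-0.3600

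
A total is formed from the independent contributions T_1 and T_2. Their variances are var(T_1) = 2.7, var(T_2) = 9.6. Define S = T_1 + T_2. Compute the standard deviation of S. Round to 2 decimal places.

By independence, var(S) = (1)²var(T_1) + (1)²var(T_2)
= (1)²·2.7 + (1)²·9.6 = 12.3
SD(S) = √12.3 ≈ 3.51

3.51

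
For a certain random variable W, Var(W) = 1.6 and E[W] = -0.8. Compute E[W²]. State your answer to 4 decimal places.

2.2400

E[W²] = Var(W) + (E[W])² = 1.6 + (-0.8)² = 2.24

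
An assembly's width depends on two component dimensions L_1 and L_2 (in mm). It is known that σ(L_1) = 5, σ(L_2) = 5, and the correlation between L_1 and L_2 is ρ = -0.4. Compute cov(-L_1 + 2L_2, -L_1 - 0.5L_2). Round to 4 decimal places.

V(L_1) = (5)² = 25;  V(L_2) = (5)² = 25
cov(L_1,L_2) = ρ·σ(L_1)·σ(L_2) = -0.4·5·5 = -10
cov(-L_1 + 2L_2, -L_1 - 0.5L_2) = (-1)(-1)V(L_1) + (2)(-0.5)V(L_2) + [(-1)(-0.5) + (2)(-1)]cov(L_1,L_2)
= 1·25 + -1·25 + -1.5·-10 = 15

15.0000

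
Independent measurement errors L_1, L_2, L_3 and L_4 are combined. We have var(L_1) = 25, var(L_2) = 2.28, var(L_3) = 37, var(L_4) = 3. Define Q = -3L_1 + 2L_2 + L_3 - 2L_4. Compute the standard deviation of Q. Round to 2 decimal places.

By independence, var(Q) = (-3)²var(L_1) + (2)²var(L_2) + (1)²var(L_3) + (-2)²var(L_4)
= (-3)²·25 + (2)²·2.28 + (1)²·37 + (-2)²·3 = 283.12
σ(Q) = √283.12 ≈ 16.83

16.83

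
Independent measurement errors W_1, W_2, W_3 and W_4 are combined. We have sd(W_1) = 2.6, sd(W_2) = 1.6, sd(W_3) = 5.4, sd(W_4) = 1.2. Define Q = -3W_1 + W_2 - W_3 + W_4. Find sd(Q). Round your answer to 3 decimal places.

Var(W_1) = 6.76, Var(W_2) = 2.56, Var(W_3) = 29.16, Var(W_4) = 1.44
By independence, Var(Q) = (-3)²Var(W_1) + (1)²Var(W_2) + (-1)²Var(W_3) + (1)²Var(W_4)
= (-3)²·6.76 + (1)²·2.56 + (-1)²·29.16 + (1)²·1.44 = 94
sd(Q) = √94 ≈ 9.695

9.695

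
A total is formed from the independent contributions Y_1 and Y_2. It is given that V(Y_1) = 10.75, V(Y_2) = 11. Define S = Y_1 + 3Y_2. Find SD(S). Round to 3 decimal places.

By independence, V(S) = (1)²V(Y_1) + (3)²V(Y_2)
= (1)²·10.75 + (3)²·11 = 109.75
SD(S) = √109.75 ≈ 10.476

10.476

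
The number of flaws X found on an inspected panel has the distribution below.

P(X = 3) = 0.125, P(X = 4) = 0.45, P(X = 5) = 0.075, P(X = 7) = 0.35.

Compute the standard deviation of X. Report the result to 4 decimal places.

E[X] = (3)(0.125) + (4)(0.45) + (5)(0.075) + (7)(0.35) = 5
E[X²] = (3)²(0.125) + (4)²(0.45) + (5)²(0.075) + (7)²(0.35) = 27.35
var(X) = E[X²] − (E[X])² = 27.35 − (5)² = 2.35
sd(X) = √2.35 ≈ 1.5330

1.5330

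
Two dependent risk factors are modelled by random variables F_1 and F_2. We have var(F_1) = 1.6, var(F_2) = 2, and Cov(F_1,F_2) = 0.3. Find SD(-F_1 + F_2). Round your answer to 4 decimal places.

var(-F_1 + F_2) = (-1)²·var(F_1) + (1)²·var(F_2) + 2·(-1)·(1)·Cov(F_1,F_2)
= 1·1.6 + 1·2 + -2·0.3 = 3
SD(-F_1 + F_2) = √3 ≈ 1.7321

1.7321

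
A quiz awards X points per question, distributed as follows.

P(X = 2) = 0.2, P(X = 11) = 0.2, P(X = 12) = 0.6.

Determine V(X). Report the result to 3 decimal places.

15.360

E[X] = (2)(0.2) + (11)(0.2) + (12)(0.6) = 9.8
E[X²] = (2)²(0.2) + (11)²(0.2) + (12)²(0.6) = 111.4
V(X) = E[X²] − (E[X])² = 111.4 − (9.8)² = 15.36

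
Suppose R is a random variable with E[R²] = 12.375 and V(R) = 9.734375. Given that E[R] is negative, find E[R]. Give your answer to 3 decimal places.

(E[R])² = E[R²] − V(R) = 12.375 − 9.734375 = 2.640625
E[R] = −√2.640625 = -1.625

-1.625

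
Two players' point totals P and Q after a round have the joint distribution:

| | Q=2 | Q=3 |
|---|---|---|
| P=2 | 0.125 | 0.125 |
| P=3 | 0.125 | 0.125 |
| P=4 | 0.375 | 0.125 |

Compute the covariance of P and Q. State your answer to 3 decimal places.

-0.094

E[P] = 3.25,  E[Q] = 2.375
E[PQ] = 7.625
cov(P,Q) = E[PQ] − E[P]E[Q] = 7.625 − (3.25)(2.375) = -0.09375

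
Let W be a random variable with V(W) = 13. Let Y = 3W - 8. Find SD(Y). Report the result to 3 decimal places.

10.817

V(3W - 8) = (3)²·13 = 117
SD(Y) = √117 ≈ 10.817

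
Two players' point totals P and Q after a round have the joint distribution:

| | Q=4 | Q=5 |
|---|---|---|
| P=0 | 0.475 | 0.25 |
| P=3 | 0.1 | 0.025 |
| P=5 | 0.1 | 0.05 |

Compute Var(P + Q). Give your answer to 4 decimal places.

E[P] = 1.125,  E[Q] = 4.325,  E[PQ] = 4.825
Var(P) = 4.875 − (1.125)² = 3.609375;  Var(Q) = 18.925 − (4.325)² = 0.219375
cov(P,Q) = 4.825 − (1.125)(4.325) = -0.040625
Var(P + Q) = (1)²·3.609375 + (1)²·0.219375 + 2·(1)·(1)·-0.040625 = 3.7475

3.7475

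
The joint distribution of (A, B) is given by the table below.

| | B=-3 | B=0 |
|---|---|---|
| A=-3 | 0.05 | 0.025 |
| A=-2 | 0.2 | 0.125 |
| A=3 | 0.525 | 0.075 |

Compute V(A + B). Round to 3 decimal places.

E[A] = 0.925,  E[B] = -2.325,  E[AB] = -3.075
V(A) = 7.375 − (0.925)² = 6.519375;  V(B) = 6.975 − (-2.325)² = 1.569375
Cov(A,B) = -3.075 − (0.925)(-2.325) = -0.924375
V(A + B) = (1)²·6.519375 + (1)²·1.569375 + 2·(1)·(1)·-0.924375 = 6.24

6.240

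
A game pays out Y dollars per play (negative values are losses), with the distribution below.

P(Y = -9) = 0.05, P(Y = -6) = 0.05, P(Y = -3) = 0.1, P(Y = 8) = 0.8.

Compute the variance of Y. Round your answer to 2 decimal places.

E[Y] = (-9)(0.05) + (-6)(0.05) + (-3)(0.1) + (8)(0.8) = 5.35
E[Y²] = (-9)²(0.05) + (-6)²(0.05) + (-3)²(0.1) + (8)²(0.8) = 57.95
V(Y) = E[Y²] − (E[Y])² = 57.95 − (5.35)² = 29.3275

29.33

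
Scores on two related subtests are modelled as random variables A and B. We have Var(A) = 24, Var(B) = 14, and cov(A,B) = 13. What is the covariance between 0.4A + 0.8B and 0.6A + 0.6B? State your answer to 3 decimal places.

cov(0.4A + 0.8B, 0.6A + 0.6B) = (0.4)(0.6)Var(A) + (0.8)(0.6)Var(B) + [(0.4)(0.6) + (0.8)(0.6)]cov(A,B)
= 0.24·24 + 0.48·14 + 0.72·13 = 21.84

21.840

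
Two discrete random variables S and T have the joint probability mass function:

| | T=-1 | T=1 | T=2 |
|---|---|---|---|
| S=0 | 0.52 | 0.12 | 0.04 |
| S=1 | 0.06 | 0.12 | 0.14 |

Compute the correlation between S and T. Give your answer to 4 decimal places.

E[S] = 0.32,  E[T] = 0.02
E[ST] = 0.34
cov(S,T) = E[ST] − E[S]E[T] = 0.34 − (0.32)(0.02) = 0.3336
Var(S) = 0.2176,  Var(T) = 1.5396
ρ = 0.3336 / √(0.2176·1.5396) ≈ 0.5764

0.5764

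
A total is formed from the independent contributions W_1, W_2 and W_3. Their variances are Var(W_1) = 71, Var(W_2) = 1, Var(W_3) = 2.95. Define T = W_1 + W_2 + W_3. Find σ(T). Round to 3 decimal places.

8.657

By independence, Var(T) = (1)²Var(W_1) + (1)²Var(W_2) + (1)²Var(W_3)
= (1)²·71 + (1)²·1 + (1)²·2.95 = 74.95
σ(T) = √74.95 ≈ 8.657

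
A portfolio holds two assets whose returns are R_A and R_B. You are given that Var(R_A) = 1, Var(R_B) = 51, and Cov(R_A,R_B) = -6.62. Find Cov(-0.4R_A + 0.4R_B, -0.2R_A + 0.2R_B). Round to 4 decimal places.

5.2192

Cov(-0.4R_A + 0.4R_B, -0.2R_A + 0.2R_B) = (-0.4)(-0.2)Var(R_A) + (0.4)(0.2)Var(R_B) + [(-0.4)(0.2) + (0.4)(-0.2)]Cov(R_A,R_B)
= 0.08·1 + 0.08·51 + -0.16·-6.62 = 5.2192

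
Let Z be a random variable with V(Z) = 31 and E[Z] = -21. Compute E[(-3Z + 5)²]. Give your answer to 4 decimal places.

4903.0000

E[-3Z + 5] = -3·-21 + 5 = 68
V(-3Z + 5) = (-3)²·31 = 279
E[(-3Z + 5)²] = V((-3Z + 5)) + (E[(-3Z + 5)])² = 279 + (68)² = 4903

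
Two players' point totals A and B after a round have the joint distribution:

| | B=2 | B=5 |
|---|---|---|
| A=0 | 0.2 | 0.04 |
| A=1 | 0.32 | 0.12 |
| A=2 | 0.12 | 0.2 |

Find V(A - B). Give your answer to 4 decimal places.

E[A] = 1.08,  E[B] = 3.08,  E[AB] = 3.72
V(A) = 1.72 − (1.08)² = 0.5536;  V(B) = 11.56 − (3.08)² = 2.0736
Cov(A,B) = 3.72 − (1.08)(3.08) = 0.3936
V(A - B) = (1)²·0.5536 + (-1)²·2.0736 + 2·(1)·(-1)·0.3936 = 1.84

1.8400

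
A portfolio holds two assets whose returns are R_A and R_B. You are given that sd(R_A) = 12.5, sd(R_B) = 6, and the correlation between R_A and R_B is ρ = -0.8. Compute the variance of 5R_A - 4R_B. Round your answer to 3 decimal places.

var(R_A) = (12.5)² = 156.25;  var(R_B) = (6)² = 36
Cov(R_A,R_B) = ρ·sd(R_A)·sd(R_B) = -0.8·12.5·6 = -60
var(5R_A - 4R_B) = (5)²·var(R_A) + (-4)²·var(R_B) + 2·(5)·(-4)·Cov(R_A,R_B)
= 25·156.25 + 16·36 + -40·-60 = 6882.25

6882.250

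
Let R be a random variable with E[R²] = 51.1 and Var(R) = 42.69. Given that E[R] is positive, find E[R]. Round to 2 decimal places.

2.90

(E[R])² = E[R²] − Var(R) = 51.1 − 42.69 = 8.41
E[R] = √8.41 = 2.9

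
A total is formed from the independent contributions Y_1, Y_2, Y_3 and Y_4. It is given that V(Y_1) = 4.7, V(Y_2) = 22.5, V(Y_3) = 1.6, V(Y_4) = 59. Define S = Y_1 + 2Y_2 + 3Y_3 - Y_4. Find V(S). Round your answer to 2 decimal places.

168.10

By independence, V(S) = (1)²V(Y_1) + (2)²V(Y_2) + (3)²V(Y_3) + (-1)²V(Y_4)
= (1)²·4.7 + (2)²·22.5 + (3)²·1.6 + (-1)²·59 = 168.1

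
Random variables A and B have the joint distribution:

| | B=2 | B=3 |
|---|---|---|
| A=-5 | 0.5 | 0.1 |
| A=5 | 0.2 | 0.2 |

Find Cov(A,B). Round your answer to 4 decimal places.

E[A] = -1,  E[B] = 2.3
E[AB] = -1.5
Cov(A,B) = E[AB] − E[A]E[B] = -1.5 − (-1)(2.3) = 0.8

0.8000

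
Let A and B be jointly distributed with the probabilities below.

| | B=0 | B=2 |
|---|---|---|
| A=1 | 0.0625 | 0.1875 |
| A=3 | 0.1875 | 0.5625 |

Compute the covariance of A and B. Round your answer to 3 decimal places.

0.000

E[A] = 2.5,  E[B] = 1.5
E[AB] = 3.75
Cov(A,B) = E[AB] − E[A]E[B] = 3.75 − (2.5)(1.5) = 0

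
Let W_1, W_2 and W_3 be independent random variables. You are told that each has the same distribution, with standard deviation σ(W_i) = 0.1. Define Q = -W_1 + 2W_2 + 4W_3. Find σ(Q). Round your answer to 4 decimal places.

var(W_i) = (0.1)² = 0.01
By independence, var(Q) = (-1)²var(W_1) + (2)²var(W_2) + (4)²var(W_3)
= (-1)²·0.01 + (2)²·0.01 + (4)²·0.01 = 0.21
σ(Q) = √0.21 ≈ 0.4583

0.4583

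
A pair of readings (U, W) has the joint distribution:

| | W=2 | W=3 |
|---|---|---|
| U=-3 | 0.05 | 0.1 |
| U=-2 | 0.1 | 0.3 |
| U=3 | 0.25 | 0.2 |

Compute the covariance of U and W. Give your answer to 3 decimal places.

-0.360

E[U] = 0.1,  E[W] = 2.6
E[UW] = -0.1
Cov(U,W) = E[UW] − E[U]E[W] = -0.1 − (0.1)(2.6) = -0.36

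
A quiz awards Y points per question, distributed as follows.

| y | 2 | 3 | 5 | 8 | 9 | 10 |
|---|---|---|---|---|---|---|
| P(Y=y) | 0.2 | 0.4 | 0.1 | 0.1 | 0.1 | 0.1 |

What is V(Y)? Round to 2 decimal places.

E[Y] = (2)(0.2) + (3)(0.4) + (5)(0.1) + (8)(0.1) + (9)(0.1) + (10)(0.1) = 4.8
E[Y²] = (2)²(0.2) + (3)²(0.4) + (5)²(0.1) + (8)²(0.1) + (9)²(0.1) + (10)²(0.1) = 31.4
V(Y) = E[Y²] − (E[Y])² = 31.4 − (4.8)² = 8.36

8.36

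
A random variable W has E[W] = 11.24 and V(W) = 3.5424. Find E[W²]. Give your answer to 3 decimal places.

129.880

E[W²] = V(W) + (E[W])² = 3.5424 + (11.24)² = 129.88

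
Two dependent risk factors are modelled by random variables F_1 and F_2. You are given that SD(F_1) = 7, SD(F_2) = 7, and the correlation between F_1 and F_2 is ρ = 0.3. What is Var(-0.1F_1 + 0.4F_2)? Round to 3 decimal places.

7.154

Var(F_1) = (7)² = 49;  Var(F_2) = (7)² = 49
cov(F_1,F_2) = ρ·SD(F_1)·SD(F_2) = 0.3·7·7 = 14.7
Var(-0.1F_1 + 0.4F_2) = (-0.1)²·Var(F_1) + (0.4)²·Var(F_2) + 2·(-0.1)·(0.4)·cov(F_1,F_2)
= 0.01·49 + 0.16·49 + -0.08·14.7 = 7.154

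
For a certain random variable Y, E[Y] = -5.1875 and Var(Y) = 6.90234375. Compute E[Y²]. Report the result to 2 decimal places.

33.81

E[Y²] = Var(Y) + (E[Y])² = 6.90234375 + (-5.1875)² = 33.8125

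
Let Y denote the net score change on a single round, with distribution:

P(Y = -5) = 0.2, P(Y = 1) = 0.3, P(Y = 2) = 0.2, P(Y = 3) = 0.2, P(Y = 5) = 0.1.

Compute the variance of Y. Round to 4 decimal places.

E[Y] = (-5)(0.2) + (1)(0.3) + (2)(0.2) + (3)(0.2) + (5)(0.1) = 0.8
E[Y²] = (-5)²(0.2) + (1)²(0.3) + (2)²(0.2) + (3)²(0.2) + (5)²(0.1) = 10.4
V(Y) = E[Y²] − (E[Y])² = 10.4 − (0.8)² = 9.76

9.7600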